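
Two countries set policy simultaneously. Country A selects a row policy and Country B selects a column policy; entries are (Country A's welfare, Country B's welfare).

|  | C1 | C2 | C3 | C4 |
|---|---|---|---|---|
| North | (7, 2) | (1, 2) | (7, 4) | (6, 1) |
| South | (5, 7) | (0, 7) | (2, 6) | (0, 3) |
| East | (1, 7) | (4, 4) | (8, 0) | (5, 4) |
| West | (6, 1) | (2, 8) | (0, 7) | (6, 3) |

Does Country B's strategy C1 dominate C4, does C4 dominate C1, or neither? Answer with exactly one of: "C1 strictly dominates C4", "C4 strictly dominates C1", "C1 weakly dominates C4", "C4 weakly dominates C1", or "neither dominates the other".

C1's payoffs vs C4's, by Country A's action — North: 2>1, South: 7>3, East: 7>4, West: 1<3.
C1 does better at North, South, East but worse at West; neither strategy dominates the other.

neither dominates the other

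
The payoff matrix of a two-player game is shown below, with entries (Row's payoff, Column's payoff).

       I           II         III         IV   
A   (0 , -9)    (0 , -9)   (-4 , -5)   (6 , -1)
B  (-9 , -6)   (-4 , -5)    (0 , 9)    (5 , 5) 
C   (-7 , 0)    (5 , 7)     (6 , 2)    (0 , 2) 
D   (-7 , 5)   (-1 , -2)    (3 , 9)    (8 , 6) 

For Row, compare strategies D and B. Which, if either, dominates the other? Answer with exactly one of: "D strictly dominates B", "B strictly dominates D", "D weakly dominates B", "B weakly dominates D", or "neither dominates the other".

D strictly dominates B

D's payoffs vs B's, by Column's action — I: -7>-9, II: -1>-4, III: 3>0, IV: 8>5.
Every comparison favours D, so D strictly dominates B.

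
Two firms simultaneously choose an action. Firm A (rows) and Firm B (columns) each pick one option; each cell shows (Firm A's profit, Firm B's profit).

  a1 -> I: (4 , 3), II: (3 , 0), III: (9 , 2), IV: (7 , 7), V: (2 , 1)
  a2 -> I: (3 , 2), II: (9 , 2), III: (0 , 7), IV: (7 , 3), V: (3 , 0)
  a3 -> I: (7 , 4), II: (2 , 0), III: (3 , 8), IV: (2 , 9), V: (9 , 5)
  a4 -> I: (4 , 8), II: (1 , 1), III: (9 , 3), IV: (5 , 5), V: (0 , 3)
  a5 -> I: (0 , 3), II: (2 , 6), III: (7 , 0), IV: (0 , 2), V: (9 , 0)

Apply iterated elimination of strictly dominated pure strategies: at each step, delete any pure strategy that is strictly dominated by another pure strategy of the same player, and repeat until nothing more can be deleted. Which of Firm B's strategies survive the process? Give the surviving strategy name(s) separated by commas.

Column V is eliminated: IV beats it against every remaining row (a1: 7>1, a2: 3>0, a3: 9>5, a4: 5>3, a5: 2>0).
Firm A's strategy a5 is strictly dominated by a1 (I: 4>0, II: 3>2, III: 9>7, IV: 7>0) and is removed.
Column II is eliminated: III beats it against every remaining row (a1: 2>0, a2: 7>2, a3: 8>0, a4: 3>1).
Among the remaining strategies, none is strictly dominated by another pure strategy of the same player, so the elimination stops.
Surviving strategies — Firm A: {a1, a2, a3, a4}; Firm B: {I, III, IV}.

I, III, IV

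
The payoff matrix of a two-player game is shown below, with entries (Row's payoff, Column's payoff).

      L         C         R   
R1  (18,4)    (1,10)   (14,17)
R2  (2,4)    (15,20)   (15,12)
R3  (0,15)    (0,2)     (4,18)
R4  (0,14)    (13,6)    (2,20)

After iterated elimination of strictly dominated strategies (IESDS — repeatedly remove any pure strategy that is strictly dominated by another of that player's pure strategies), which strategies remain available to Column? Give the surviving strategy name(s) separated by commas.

C

For Row, R1 strictly dominates R3 on the remaining columns (L: 18>0, C: 1>0, R: 14>4); eliminate R3.
Row's strategy R4 is strictly dominated by R2 (L: 2>0, C: 15>13, R: 15>2) and is removed.
For Column, C strictly dominates L on the remaining rows (R1: 10>4, R2: 20>4); eliminate L.
For Row, R2 strictly dominates R1 on the remaining columns (C: 15>1, R: 15>14); eliminate R1.
Column R is eliminated: C beats it against every remaining row (R2: 20>12).
Among the remaining strategies, none is strictly dominated by another pure strategy of the same player, so the elimination stops.
Surviving strategies — Row: {R2}; Column: {C}.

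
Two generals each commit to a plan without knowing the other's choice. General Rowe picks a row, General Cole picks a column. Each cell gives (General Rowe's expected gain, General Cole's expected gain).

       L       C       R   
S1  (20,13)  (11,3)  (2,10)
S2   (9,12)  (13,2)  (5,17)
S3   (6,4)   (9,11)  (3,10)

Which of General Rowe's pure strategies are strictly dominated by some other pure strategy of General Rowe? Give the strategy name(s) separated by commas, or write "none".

S1: no other strategy beats it everywhere (S2 at L (20>9); S3 at L (20>6)).
S2: no other strategy beats it everywhere (S1 at C (13>11); S3 at L (9>6)).
S3: dominated, since S2 does at least as well everywhere (L: 9>6, C: 13>9, R: 5>3).

S3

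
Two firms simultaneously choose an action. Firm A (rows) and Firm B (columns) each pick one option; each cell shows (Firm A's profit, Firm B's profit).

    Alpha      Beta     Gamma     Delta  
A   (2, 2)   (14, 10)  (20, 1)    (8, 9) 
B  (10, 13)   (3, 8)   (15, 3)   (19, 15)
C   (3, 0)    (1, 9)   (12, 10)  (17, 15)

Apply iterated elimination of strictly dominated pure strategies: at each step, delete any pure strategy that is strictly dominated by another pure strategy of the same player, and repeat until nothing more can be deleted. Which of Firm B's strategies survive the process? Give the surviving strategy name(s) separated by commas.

Beta, Delta

For Firm A, B strictly dominates C on the remaining columns (Alpha: 10>3, Beta: 3>1, Gamma: 15>12, Delta: 19>17); eliminate C.
Firm B's strategy Alpha is strictly dominated by Delta (A: 9>2, B: 15>13) and is removed.
Column Gamma is eliminated: Beta beats it against every remaining row (A: 10>1, B: 8>3).
Among the remaining strategies, none is strictly dominated by another pure strategy of the same player, so the elimination stops.
Surviving strategies — Firm A: {A, B}; Firm B: {Beta, Delta}.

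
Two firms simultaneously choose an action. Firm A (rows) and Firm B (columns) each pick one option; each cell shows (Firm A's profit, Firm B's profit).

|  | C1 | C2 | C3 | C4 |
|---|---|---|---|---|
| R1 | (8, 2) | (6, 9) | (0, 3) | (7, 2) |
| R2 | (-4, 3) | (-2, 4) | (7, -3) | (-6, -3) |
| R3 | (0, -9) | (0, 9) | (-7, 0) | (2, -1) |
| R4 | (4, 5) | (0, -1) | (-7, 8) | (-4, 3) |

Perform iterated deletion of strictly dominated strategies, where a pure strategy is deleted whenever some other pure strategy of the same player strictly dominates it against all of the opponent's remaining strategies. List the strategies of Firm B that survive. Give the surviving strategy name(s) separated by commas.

C2

For Firm A, R1 strictly dominates R3 on the remaining columns (C1: 8>0, C2: 6>0, C3: 0>-7, C4: 7>2); eliminate R3.
Firm A's strategy R4 is strictly dominated by R1 (C1: 8>4, C2: 6>0, C3: 0>-7, C4: 7>-4) and is removed.
For Firm B, C2 strictly dominates C1 on the remaining rows (R1: 9>2, R2: 4>3); eliminate C1.
Column C3 is eliminated: C2 beats it against every remaining row (R1: 9>3, R2: 4>-3).
Row R2 is eliminated: R1 beats it against every remaining column (C2: 6>-2, C4: 7>-6).
Column C4 is eliminated: C2 beats it against every remaining row (R1: 9>2).
Among the remaining strategies, none is strictly dominated by another pure strategy of the same player, so the elimination stops.
Surviving strategies — Firm A: {R1}; Firm B: {C2}.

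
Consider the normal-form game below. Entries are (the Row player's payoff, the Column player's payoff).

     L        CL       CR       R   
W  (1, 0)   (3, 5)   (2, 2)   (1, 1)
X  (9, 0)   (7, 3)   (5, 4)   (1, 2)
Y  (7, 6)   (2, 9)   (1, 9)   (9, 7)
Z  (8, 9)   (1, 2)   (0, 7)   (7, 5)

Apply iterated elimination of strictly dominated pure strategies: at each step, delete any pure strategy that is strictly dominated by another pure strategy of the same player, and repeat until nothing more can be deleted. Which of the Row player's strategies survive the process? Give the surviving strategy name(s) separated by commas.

X

Column R is eliminated: CR beats it against every remaining row (W: 2>1, X: 4>2, Y: 9>7, Z: 7>5).
Row W is eliminated: X beats it against every remaining column (L: 9>1, CL: 7>3, CR: 5>2).
For the Row player, X strictly dominates Y on the remaining columns (L: 9>7, CL: 7>2, CR: 5>1); eliminate Y.
The Row player's strategy Z is strictly dominated by X (L: 9>8, CL: 7>1, CR: 5>0) and is removed.
For the Column player, CL strictly dominates L on the remaining rows (X: 3>0); eliminate L.
Column CL is eliminated: CR beats it against every remaining row (X: 4>3).
Among the remaining strategies, none is strictly dominated by another pure strategy of the same player, so the elimination stops.
Surviving strategies — the Row player: {X}; the Column player: {CR}.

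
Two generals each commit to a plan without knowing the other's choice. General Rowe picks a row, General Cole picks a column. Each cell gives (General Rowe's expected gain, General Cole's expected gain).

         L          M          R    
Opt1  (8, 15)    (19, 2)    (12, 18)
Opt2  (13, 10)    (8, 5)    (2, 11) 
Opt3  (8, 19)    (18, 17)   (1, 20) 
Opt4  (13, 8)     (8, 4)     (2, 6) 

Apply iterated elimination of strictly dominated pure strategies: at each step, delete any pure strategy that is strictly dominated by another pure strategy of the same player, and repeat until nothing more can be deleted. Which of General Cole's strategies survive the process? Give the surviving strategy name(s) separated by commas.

L, R

General Cole's strategy M is strictly dominated by L (Opt1: 15>2, Opt2: 10>5, Opt3: 19>17, Opt4: 8>4) and is removed.
General Rowe's strategy Opt3 is strictly dominated by Opt2 (L: 13>8, R: 2>1) and is removed.
Among the remaining strategies, none is strictly dominated by another pure strategy of the same player, so the elimination stops.
Surviving strategies — General Rowe: {Opt1, Opt2, Opt4}; General Cole: {L, R}.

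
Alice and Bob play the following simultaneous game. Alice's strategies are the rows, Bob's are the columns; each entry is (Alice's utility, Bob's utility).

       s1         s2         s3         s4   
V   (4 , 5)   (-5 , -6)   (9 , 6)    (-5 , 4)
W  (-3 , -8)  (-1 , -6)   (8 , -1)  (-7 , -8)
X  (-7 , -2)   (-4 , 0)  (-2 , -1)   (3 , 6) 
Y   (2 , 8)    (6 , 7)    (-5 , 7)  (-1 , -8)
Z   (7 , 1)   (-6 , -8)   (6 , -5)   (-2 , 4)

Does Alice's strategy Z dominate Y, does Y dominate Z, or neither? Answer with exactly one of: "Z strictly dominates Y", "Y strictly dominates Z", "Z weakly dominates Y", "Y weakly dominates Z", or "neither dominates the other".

Compare Z to Y across each choice by Bob: s1: 7>2, s2: -6<6, s3: 6>-5, s4: -2<-1.
Z does better at s1, s3 but worse at s2, s4; neither strategy dominates the other.

neither dominates the other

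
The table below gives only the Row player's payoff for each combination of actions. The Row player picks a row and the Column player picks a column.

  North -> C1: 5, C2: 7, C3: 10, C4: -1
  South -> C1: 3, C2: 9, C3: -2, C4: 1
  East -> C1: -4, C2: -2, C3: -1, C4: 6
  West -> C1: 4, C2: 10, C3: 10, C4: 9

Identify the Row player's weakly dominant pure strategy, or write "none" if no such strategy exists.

North fails to dominate South at C2 (7<9).
South fails to dominate North at C1 (3<5).
East fails to dominate North at C1 (-4<5).
West fails to dominate North at C1 (4<5).
No single strategy dominates all the others.

none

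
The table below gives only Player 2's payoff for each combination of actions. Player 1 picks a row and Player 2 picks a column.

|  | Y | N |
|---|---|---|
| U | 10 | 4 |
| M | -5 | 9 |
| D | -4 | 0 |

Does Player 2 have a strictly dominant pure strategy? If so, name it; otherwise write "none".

none

Y fails to dominate N at M (-5<9).
N fails to dominate Y at U (4<10).
No single strategy dominates all the others.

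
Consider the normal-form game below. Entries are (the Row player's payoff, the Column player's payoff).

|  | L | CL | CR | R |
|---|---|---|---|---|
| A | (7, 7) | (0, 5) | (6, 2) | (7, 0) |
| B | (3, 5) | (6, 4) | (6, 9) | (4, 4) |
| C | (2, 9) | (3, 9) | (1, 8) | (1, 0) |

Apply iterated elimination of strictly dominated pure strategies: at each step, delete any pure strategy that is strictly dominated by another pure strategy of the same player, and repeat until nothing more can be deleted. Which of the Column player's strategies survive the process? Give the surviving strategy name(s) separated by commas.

The Row player's strategy C is strictly dominated by B (L: 3>2, CL: 6>3, CR: 6>1, R: 4>1) and is removed.
The Column player's strategy CL is strictly dominated by L (A: 7>5, B: 5>4) and is removed.
For the Column player, L strictly dominates R on the remaining rows (A: 7>0, B: 5>4); eliminate R.
Among the remaining strategies, none is strictly dominated by another pure strategy of the same player, so the elimination stops.
Surviving strategies — the Row player: {A, B}; the Column player: {L, CR}.

L, CR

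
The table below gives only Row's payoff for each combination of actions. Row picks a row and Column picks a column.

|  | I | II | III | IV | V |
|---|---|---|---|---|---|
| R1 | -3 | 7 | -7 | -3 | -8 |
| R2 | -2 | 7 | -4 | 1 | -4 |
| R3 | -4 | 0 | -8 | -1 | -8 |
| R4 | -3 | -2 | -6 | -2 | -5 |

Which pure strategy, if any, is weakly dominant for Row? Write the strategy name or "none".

R2

R2 vs R1: I: -2>-3, II: 7=7, III: -4>-7, IV: 1>-3, V: -4>-8.
R2 vs R3: I: -2>-4, II: 7>0, III: -4>-8, IV: 1>-1, V: -4>-8.
R2 vs R4: I: -2>-3, II: 7>-2, III: -4>-6, IV: 1>-2, V: -4>-5.
R2 is at least as good as every other strategy against every opponent action, so it is weakly dominant.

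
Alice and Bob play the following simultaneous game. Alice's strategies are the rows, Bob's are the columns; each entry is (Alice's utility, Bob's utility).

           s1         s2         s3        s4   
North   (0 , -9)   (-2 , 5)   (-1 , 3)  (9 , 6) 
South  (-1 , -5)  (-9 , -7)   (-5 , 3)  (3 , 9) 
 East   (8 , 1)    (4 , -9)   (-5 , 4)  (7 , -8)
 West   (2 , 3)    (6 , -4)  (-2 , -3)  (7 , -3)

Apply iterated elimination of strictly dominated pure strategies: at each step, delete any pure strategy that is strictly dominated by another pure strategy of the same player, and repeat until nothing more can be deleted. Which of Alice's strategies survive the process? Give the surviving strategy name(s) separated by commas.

North, East, West

Alice's strategy South is strictly dominated by North (s1: 0>-1, s2: -2>-9, s3: -1>-5, s4: 9>3) and is removed.
Column s2 is eliminated: s4 beats it against every remaining row (North: 6>5, East: -8>-9, West: -3>-4).
Among the remaining strategies, none is strictly dominated by another pure strategy of the same player, so the elimination stops.
Surviving strategies — Alice: {North, East, West}; Bob: {s1, s3, s4}.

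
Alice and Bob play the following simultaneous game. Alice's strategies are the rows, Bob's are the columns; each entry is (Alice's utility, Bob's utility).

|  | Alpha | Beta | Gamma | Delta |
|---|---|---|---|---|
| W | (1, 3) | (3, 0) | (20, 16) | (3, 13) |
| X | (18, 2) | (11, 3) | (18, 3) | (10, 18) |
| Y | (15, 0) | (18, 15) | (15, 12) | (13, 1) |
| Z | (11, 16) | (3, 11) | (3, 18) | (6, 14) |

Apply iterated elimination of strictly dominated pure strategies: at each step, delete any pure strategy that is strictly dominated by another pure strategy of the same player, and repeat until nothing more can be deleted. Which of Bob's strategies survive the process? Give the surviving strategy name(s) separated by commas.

Beta, Gamma, Delta

Row Z is eliminated: X beats it against every remaining column (Alpha: 18>11, Beta: 11>3, Gamma: 18>3, Delta: 10>6).
For Bob, Gamma strictly dominates Alpha on the remaining rows (W: 16>3, X: 3>2, Y: 12>0); eliminate Alpha.
Among the remaining strategies, none is strictly dominated by another pure strategy of the same player, so the elimination stops.
Surviving strategies — Alice: {W, X, Y}; Bob: {Beta, Gamma, Delta}.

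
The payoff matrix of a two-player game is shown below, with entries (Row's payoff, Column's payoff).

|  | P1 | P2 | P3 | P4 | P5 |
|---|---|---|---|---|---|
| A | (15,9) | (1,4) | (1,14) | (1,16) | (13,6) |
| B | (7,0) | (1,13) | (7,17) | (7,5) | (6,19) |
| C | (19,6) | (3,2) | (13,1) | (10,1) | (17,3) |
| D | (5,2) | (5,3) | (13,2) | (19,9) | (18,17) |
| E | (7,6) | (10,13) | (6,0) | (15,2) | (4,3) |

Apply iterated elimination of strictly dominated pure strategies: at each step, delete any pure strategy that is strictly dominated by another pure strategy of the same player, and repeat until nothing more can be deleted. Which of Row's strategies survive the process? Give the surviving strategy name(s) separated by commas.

Row A is eliminated: C beats it against every remaining column (P1: 19>15, P2: 3>1, P3: 13>1, P4: 10>1, P5: 17>13).
For Row, C strictly dominates B on the remaining columns (P1: 19>7, P2: 3>1, P3: 13>7, P4: 10>7, P5: 17>6); eliminate B.
Column's strategy P3 is strictly dominated by P2 (C: 2>1, D: 3>2, E: 13>0) and is removed.
For Column, P5 strictly dominates P4 on the remaining rows (C: 3>1, D: 17>9, E: 3>2); eliminate P4.
Among the remaining strategies, none is strictly dominated by another pure strategy of the same player, so the elimination stops.
Surviving strategies — Row: {C, D, E}; Column: {P1, P2, P5}.

C, D, E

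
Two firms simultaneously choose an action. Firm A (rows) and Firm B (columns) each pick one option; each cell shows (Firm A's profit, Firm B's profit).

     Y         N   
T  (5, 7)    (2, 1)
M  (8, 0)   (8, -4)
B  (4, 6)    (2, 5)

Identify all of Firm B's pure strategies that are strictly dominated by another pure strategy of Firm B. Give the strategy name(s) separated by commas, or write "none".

Nothing dominates Y: N at T (7>1).
N: dominated, since Y does at least as well everywhere (T: 7>1, M: 0>-4, B: 6>5).

N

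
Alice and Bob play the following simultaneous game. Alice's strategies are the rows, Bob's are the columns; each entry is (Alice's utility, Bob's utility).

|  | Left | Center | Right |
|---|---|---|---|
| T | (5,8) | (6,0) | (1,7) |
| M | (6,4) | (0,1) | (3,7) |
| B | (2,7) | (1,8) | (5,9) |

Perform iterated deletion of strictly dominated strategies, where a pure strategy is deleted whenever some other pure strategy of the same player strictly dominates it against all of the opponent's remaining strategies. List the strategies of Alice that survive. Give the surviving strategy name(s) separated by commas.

Column Center is eliminated: Right beats it against every remaining row (T: 7>0, M: 7>1, B: 9>8).
Alice's strategy T is strictly dominated by M (Left: 6>5, Right: 3>1) and is removed.
For Bob, Right strictly dominates Left on the remaining rows (M: 7>4, B: 9>7); eliminate Left.
For Alice, B strictly dominates M on the remaining columns (Right: 5>3); eliminate M.
Among the remaining strategies, none is strictly dominated by another pure strategy of the same player, so the elimination stops.
Surviving strategies — Alice: {B}; Bob: {Right}.

B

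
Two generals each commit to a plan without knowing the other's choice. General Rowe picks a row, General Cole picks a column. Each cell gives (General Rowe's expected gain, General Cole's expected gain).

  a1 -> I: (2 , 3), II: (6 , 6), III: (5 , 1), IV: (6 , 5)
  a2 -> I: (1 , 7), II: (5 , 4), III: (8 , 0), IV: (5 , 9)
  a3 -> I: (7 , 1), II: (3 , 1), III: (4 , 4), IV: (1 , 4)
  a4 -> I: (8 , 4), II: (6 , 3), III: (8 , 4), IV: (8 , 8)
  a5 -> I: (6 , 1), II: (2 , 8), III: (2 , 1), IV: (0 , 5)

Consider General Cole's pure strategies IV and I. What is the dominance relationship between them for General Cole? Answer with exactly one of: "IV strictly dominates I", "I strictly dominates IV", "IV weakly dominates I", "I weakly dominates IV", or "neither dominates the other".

IV strictly dominates I

Compare IV to I across each choice by General Rowe: a1: 5>3, a2: 9>7, a3: 4>1, a4: 8>4, a5: 5>1.
Every comparison favours IV, so IV strictly dominates I.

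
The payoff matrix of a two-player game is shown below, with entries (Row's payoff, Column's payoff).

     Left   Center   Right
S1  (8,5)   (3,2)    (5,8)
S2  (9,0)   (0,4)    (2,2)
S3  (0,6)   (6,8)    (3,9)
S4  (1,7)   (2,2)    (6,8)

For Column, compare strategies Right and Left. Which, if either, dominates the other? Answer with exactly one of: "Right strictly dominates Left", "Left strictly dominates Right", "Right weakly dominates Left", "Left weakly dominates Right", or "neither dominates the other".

Right strictly dominates Left

Right's payoffs vs Left's, by Row's action — S1: 8>5, S2: 2>0, S3: 9>6, S4: 8>7.
Every comparison favours Right, so Right strictly dominates Left.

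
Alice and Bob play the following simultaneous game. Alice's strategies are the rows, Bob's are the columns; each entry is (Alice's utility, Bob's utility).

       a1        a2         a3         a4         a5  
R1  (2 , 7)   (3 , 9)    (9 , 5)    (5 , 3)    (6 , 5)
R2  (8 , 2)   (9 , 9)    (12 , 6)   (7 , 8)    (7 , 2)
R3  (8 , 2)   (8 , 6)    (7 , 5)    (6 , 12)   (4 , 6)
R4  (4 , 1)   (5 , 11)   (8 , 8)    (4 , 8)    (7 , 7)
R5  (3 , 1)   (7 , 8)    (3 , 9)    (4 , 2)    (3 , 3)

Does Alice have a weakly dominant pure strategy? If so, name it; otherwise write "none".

R2

R2 vs R1: a1: 8>2, a2: 9>3, a3: 12>9, a4: 7>5, a5: 7>6.
R2 vs R3: a1: 8=8, a2: 9>8, a3: 12>7, a4: 7>6, a5: 7>4.
R2 vs R4: a1: 8>4, a2: 9>5, a3: 12>8, a4: 7>4, a5: 7=7.
R2 vs R5: a1: 8>3, a2: 9>7, a3: 12>3, a4: 7>4, a5: 7>3.
R2 is at least as good as every other strategy against every opponent action, so it is weakly dominant.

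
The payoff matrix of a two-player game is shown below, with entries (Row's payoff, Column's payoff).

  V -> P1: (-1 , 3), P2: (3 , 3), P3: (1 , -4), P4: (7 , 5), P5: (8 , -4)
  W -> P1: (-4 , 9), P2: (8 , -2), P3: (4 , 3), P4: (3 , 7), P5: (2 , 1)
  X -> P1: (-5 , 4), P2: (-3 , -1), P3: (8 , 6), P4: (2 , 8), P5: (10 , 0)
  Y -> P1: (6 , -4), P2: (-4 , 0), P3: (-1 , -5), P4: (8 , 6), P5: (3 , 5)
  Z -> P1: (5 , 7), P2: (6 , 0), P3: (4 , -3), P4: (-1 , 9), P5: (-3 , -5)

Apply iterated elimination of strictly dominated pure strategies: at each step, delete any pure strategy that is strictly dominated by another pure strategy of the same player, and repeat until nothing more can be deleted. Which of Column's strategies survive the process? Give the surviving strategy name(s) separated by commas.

P4

Column P2 is eliminated: P4 beats it against every remaining row (V: 5>3, W: 7>-2, X: 8>-1, Y: 6>0, Z: 9>0).
Column's strategy P3 is strictly dominated by P4 (V: 5>-4, W: 7>3, X: 8>6, Y: 6>-5, Z: 9>-3) and is removed.
For Row, V strictly dominates W on the remaining columns (P1: -1>-4, P4: 7>3, P5: 8>2); eliminate W.
Row Z is eliminated: Y beats it against every remaining column (P1: 6>5, P4: 8>-1, P5: 3>-3).
For Column, P4 strictly dominates P1 on the remaining rows (V: 5>3, X: 8>4, Y: 6>-4); eliminate P1.
Column's strategy P5 is strictly dominated by P4 (V: 5>-4, X: 8>0, Y: 6>5) and is removed.
Row's strategy V is strictly dominated by Y (P4: 8>7) and is removed.
Row's strategy X is strictly dominated by Y (P4: 8>2) and is removed.
Among the remaining strategies, none is strictly dominated by another pure strategy of the same player, so the elimination stops.
Surviving strategies — Row: {Y}; Column: {P4}.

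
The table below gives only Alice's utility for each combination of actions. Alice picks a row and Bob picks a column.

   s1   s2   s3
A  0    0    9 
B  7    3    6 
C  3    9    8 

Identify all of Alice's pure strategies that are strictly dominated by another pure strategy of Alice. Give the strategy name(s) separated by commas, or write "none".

Nothing dominates A: B at s3 (9>6); C at s3 (9>8).
B: no other strategy beats it everywhere (A at s1 (7>0); C at s1 (7>3)).
Nothing dominates C: A at s1 (3>0); B at s2 (9>3).

none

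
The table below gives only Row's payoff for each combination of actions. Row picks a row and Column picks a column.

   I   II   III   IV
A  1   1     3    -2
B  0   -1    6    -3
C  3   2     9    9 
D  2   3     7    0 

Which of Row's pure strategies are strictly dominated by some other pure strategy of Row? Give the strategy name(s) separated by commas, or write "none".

A, B

A: dominated, since C does at least as well everywhere (I: 3>1, II: 2>1, III: 9>3, IV: 9>-2).
B: dominated, since C does at least as well everywhere (I: 3>0, II: 2>-1, III: 9>6, IV: 9>-3).
C: no other strategy beats it everywhere (A at I (3>1); B at I (3>0); D at I (3>2)).
D is not dominated — it holds its own against A at I (2>1); B at I (2>0); C at II (3>2).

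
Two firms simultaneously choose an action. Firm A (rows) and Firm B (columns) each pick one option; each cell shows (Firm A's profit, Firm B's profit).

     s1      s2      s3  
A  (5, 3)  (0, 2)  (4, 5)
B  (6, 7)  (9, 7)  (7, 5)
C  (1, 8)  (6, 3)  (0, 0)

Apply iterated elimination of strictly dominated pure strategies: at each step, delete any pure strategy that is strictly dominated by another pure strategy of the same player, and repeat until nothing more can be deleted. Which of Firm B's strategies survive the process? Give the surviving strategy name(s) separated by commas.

Row A is eliminated: B beats it against every remaining column (s1: 6>5, s2: 9>0, s3: 7>4).
Firm A's strategy C is strictly dominated by B (s1: 6>1, s2: 9>6, s3: 7>0) and is removed.
Firm B's strategy s3 is strictly dominated by s1 (B: 7>5) and is removed.
Among the remaining strategies, none is strictly dominated by another pure strategy of the same player, so the elimination stops.
Surviving strategies — Firm A: {B}; Firm B: {s1, s2}.

s1, s2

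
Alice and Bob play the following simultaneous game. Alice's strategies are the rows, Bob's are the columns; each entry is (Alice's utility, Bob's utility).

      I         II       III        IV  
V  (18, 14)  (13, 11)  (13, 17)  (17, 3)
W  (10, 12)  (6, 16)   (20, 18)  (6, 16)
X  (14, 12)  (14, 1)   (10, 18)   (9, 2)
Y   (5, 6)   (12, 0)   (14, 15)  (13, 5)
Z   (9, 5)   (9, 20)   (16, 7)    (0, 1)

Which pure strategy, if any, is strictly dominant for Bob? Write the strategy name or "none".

none

I fails to dominate II at W (12<16).
II fails to dominate I at V (11<14).
III fails to dominate II at Z (7<20).
IV fails to dominate I at V (3<14).
No single strategy dominates all the others.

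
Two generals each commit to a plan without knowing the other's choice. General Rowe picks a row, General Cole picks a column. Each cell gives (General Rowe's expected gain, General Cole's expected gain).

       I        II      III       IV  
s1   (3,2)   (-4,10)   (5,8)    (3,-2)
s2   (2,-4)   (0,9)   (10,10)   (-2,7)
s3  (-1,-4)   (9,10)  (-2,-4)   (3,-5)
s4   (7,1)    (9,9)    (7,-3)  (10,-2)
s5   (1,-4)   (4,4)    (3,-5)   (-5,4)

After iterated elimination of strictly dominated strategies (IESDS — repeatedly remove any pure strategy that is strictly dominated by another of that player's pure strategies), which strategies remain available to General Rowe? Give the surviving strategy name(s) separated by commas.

s2, s3, s4

For General Rowe, s4 strictly dominates s1 on the remaining columns (I: 7>3, II: 9>-4, III: 7>5, IV: 10>3); eliminate s1.
For General Rowe, s4 strictly dominates s5 on the remaining columns (I: 7>1, II: 9>4, III: 7>3, IV: 10>-5); eliminate s5.
For General Cole, II strictly dominates I on the remaining rows (s2: 9>-4, s3: 10>-4, s4: 9>1); eliminate I.
General Cole's strategy IV is strictly dominated by II (s2: 9>7, s3: 10>-5, s4: 9>-2) and is removed.
Among the remaining strategies, none is strictly dominated by another pure strategy of the same player, so the elimination stops.
Surviving strategies — General Rowe: {s2, s3, s4}; General Cole: {II, III}.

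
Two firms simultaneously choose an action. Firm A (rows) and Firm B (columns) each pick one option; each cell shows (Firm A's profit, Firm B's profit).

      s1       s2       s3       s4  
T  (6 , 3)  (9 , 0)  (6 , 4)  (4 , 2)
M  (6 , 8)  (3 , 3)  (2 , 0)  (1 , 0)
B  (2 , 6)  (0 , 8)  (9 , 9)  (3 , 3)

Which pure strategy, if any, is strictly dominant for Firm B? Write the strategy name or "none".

none

s1 fails to dominate s2 at B (6<8).
s2 fails to dominate s1 at T (0<3).
s3 fails to dominate s1 at M (0<8).
s4 fails to dominate s1 at T (2<3).
No single strategy dominates all the others.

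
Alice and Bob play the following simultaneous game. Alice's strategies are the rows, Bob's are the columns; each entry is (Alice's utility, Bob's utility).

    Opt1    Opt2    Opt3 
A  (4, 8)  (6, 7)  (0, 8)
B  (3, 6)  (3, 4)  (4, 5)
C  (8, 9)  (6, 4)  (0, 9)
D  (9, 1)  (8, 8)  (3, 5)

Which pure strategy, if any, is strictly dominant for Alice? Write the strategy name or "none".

A fails to dominate B at Opt3 (0<4).
B fails to dominate A at Opt1 (3<4).
C fails to dominate A at Opt2 (6=6).
D fails to dominate B at Opt3 (3<4).
No single strategy dominates all the others.

none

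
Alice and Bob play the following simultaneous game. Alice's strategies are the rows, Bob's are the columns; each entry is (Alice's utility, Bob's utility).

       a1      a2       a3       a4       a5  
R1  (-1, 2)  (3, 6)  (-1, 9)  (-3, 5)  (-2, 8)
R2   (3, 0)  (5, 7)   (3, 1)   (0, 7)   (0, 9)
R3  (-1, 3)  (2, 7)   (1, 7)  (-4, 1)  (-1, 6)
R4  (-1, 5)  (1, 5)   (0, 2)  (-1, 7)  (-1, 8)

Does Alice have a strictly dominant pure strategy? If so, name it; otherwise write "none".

R2

R2 vs R1: a1: 3>-1, a2: 5>3, a3: 3>-1, a4: 0>-3, a5: 0>-2.
R2 vs R3: a1: 3>-1, a2: 5>2, a3: 3>1, a4: 0>-4, a5: 0>-1.
R2 vs R4: a1: 3>-1, a2: 5>1, a3: 3>0, a4: 0>-1, a5: 0>-1.
R2 strictly beats every other strategy against every opponent action, so it is strictly dominant.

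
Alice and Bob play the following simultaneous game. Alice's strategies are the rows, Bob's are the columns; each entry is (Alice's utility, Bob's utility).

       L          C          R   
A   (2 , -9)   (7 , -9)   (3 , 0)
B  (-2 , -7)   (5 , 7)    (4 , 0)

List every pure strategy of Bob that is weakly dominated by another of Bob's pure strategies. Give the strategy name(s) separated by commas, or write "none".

C weakly dominates L — A: -9=-9, B: 7>-7.
C is not dominated — it holds its own against L at B (7>-7); R at B (7>0).
R: no other strategy beats it everywhere (L at A (0>-9); C at A (0>-9)).

L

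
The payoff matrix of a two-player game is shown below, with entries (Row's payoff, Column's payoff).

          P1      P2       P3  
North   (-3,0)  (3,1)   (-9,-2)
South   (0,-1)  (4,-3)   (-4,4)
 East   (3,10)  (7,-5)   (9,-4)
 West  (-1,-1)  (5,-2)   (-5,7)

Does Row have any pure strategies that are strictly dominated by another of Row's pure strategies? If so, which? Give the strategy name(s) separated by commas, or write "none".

North is strictly dominated by South (P1: 0>-3, P2: 4>3, P3: -4>-9).
South: dominated, since East does at least as well everywhere (P1: 3>0, P2: 7>4, P3: 9>-4).
East: no other strategy beats it everywhere (North at P1 (3>-3); South at P1 (3>0); West at P1 (3>-1)).
West is strictly dominated by East (P1: 3>-1, P2: 7>5, P3: 9>-5).

North, South, West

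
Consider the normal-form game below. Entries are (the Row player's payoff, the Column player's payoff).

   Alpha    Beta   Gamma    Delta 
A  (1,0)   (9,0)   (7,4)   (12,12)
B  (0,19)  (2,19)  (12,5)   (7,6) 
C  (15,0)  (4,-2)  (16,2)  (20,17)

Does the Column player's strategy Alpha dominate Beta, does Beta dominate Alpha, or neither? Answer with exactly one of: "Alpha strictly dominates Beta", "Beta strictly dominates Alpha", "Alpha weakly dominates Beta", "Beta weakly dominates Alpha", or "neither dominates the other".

Alpha weakly dominates Beta

Compare Alpha to Beta across each opponent action: A: 0=0, B: 19=19, C: 0>-2.
Alpha is at least as good everywhere and strictly better somewhere (tied only at A, B), so Alpha weakly but not strictly dominates Beta.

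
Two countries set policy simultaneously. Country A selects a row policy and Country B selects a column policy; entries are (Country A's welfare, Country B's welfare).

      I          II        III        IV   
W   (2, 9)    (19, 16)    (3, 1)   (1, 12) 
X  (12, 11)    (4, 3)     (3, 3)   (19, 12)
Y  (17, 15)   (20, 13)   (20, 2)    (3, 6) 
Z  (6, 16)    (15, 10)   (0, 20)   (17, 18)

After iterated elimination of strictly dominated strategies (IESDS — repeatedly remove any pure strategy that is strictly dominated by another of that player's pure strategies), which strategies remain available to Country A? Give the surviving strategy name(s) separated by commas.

Row W is eliminated: Y beats it against every remaining column (I: 17>2, II: 20>19, III: 20>3, IV: 3>1).
Column II is eliminated: I beats it against every remaining row (X: 11>3, Y: 15>13, Z: 16>10).
For Country A, X strictly dominates Z on the remaining columns (I: 12>6, III: 3>0, IV: 19>17); eliminate Z.
For Country B, I strictly dominates III on the remaining rows (X: 11>3, Y: 15>2); eliminate III.
Among the remaining strategies, none is strictly dominated by another pure strategy of the same player, so the elimination stops.
Surviving strategies — Country A: {X, Y}; Country B: {I, IV}.

X, Y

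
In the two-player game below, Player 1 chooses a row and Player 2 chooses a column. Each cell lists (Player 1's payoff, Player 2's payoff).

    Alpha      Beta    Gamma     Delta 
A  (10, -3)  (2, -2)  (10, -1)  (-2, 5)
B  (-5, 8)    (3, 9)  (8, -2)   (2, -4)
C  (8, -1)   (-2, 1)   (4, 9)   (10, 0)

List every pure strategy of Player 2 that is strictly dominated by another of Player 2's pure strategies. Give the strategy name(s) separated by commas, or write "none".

Beta strictly dominates Alpha — A: -2>-3, B: 9>8, C: 1>-1.
Beta is not dominated — it holds its own against Alpha at A (-2>-3); Gamma at B (9>-2); Delta at B (9>-4).
Nothing dominates Gamma: Alpha at A (-1>-3); Beta at A (-1>-2); Delta at B (-2>-4).
Delta is not dominated — it holds its own against Alpha at A (5>-3); Beta at A (5>-2); Gamma at A (5>-1).

Alpha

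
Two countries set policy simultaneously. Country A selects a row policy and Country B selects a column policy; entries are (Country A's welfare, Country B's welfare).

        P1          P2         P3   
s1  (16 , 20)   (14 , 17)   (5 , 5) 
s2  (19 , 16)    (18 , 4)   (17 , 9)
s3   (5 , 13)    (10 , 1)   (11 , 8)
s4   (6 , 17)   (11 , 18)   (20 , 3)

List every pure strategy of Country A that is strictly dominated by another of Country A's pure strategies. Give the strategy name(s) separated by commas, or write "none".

s1, s3

s1: dominated, since s2 does at least as well everywhere (P1: 19>16, P2: 18>14, P3: 17>5).
Nothing dominates s2: s1 at P1 (19>16); s3 at P1 (19>5); s4 at P1 (19>6).
s3 is strictly dominated by s2 (P1: 19>5, P2: 18>10, P3: 17>11).
Nothing dominates s4: s1 at P3 (20>5); s2 at P3 (20>17); s3 at P1 (6>5).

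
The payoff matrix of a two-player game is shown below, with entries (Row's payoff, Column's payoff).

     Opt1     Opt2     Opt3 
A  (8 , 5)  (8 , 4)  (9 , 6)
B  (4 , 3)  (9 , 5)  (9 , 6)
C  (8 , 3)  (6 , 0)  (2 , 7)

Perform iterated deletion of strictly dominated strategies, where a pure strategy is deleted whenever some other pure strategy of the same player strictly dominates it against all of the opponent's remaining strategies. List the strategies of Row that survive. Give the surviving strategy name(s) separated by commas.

For Column, Opt3 strictly dominates Opt1 on the remaining rows (A: 6>5, B: 6>3, C: 7>3); eliminate Opt1.
Row C is eliminated: A beats it against every remaining column (Opt2: 8>6, Opt3: 9>2).
Column Opt2 is eliminated: Opt3 beats it against every remaining row (A: 6>4, B: 6>5).
Among the remaining strategies, none is strictly dominated by another pure strategy of the same player, so the elimination stops.
Surviving strategies — Row: {A, B}; Column: {Opt3}.

A, B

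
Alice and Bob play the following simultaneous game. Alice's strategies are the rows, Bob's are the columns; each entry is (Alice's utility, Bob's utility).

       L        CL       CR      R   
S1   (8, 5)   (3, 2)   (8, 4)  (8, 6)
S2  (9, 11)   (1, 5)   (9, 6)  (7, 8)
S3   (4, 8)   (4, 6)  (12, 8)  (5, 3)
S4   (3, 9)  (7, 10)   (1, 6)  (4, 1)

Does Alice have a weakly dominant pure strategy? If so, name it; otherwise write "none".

none

S1 fails to dominate S2 at L (8<9).
S2 fails to dominate S1 at CL (1<3).
S3 fails to dominate S1 at L (4<8).
S4 fails to dominate S1 at L (3<8).
No single strategy dominates all the others.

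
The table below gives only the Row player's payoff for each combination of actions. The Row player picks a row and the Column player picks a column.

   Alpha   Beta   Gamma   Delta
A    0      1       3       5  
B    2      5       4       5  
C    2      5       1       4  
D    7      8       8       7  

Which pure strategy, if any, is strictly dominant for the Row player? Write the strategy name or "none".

D

D vs A: Alpha: 7>0, Beta: 8>1, Gamma: 8>3, Delta: 7>5.
D vs B: Alpha: 7>2, Beta: 8>5, Gamma: 8>4, Delta: 7>5.
D vs C: Alpha: 7>2, Beta: 8>5, Gamma: 8>1, Delta: 7>4.
D strictly beats every other strategy against every opponent action, so it is strictly dominant.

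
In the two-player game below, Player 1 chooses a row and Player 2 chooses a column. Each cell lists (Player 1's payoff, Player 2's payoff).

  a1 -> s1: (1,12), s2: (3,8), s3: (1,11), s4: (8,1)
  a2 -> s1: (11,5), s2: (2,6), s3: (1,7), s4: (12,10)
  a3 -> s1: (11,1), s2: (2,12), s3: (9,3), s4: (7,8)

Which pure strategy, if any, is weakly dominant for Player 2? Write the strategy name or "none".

none

s1 fails to dominate s2 at a2 (5<6).
s2 fails to dominate s1 at a1 (8<12).
s3 fails to dominate s1 at a1 (11<12).
s4 fails to dominate s1 at a1 (1<12).
No single strategy dominates all the others.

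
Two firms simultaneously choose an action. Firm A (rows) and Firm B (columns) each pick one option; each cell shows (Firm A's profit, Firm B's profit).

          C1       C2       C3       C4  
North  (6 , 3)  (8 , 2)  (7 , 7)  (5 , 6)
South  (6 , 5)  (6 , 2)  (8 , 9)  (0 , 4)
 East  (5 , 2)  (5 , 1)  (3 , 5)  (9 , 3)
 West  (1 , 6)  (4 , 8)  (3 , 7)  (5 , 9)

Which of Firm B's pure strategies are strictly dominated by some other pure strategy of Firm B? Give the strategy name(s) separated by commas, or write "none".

C3 strictly dominates C1 — North: 7>3, South: 9>5, East: 5>2, West: 7>6.
C4 strictly dominates C2 — North: 6>2, South: 4>2, East: 3>1, West: 9>8.
C3: no other strategy beats it everywhere (C1 at North (7>3); C2 at North (7>2); C4 at North (7>6)).
Nothing dominates C4: C1 at North (6>3); C2 at North (6>2); C3 at West (9>7).

C1, C2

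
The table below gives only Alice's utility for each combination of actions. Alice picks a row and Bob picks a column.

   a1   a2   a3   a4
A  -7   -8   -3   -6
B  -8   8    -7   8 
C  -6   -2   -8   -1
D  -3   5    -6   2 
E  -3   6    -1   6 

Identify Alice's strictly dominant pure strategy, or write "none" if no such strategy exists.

none

A fails to dominate B at a2 (-8<8).
B fails to dominate A at a1 (-8<-7).
C fails to dominate A at a3 (-8<-3).
D fails to dominate A at a3 (-6<-3).
E fails to dominate B at a2 (6<8).
No single strategy dominates all the others.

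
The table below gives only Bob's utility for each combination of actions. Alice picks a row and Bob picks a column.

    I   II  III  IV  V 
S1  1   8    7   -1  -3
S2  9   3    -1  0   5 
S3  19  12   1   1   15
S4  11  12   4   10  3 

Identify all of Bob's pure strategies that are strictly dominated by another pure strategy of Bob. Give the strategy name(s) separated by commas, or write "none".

III, IV, V

I is not dominated — it holds its own against II at S2 (9>3); III at S2 (9>-1); IV at S1 (1>-1); V at S1 (1>-3).
II is not dominated — it holds its own against I at S1 (8>1); III at S1 (8>7); IV at S1 (8>-1); V at S1 (8>-3).
III is strictly dominated by II (S1: 8>7, S2: 3>-1, S3: 12>1, S4: 12>4).
IV: dominated, since I does at least as well everywhere (S1: 1>-1, S2: 9>0, S3: 19>1, S4: 11>10).
V: dominated, since I does at least as well everywhere (S1: 1>-3, S2: 9>5, S3: 19>15, S4: 11>3).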